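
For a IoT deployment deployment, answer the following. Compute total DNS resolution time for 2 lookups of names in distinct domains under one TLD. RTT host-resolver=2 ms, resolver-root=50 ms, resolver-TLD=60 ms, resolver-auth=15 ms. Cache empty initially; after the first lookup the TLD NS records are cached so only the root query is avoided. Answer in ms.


Lookup 1 (cold cache): local + root + TLD + auth = 2 + 50 + 60 + 15 = 127 ms
Lookups 2..2 (TLD NS cached -> skip root; new domain -> still ask TLD and auth): local + TLD + auth = 2 + 60 + 15 = 77 ms each
Remaining 1 lookups: 1 * 77 = 77 ms
Total = 127 + 77 = 204 ms

204


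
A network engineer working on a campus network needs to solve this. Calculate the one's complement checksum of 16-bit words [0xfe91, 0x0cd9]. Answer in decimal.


Given words: [0xfe91, 0x0cd9]
Step 1: Sum all words
Raw sum = 65169 + 3289 = 68458
Step 2: Fold carry: (2922 + 1) = 2923
One's complement = ~2923 & 0xFFFF = 62612

62612


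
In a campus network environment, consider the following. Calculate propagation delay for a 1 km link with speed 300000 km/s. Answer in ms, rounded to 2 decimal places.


Given: distance = 1 km, speed = 300000 km/s
Delay = distance / speed = 1 / 300000 seconds
Delay in ms = 1 * 1000 / 300000
Delay = 0.0033 ms
Rounded to 2 dp = 0.00 ms

0.00


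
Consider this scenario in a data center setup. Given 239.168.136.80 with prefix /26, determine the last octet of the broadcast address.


Given: IP = 239.168.136.80, prefix = /26
Host bits = 32 - 26 = 6
Network last octet = 80 AND mask = 64
Host part size = 2^6 - 1 = 63
Broadcast last octet = 64 OR 63 = 127

127


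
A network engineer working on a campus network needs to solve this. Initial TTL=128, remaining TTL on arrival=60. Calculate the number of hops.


Given: initial TTL = 128, received TTL = 60
Hops = initial TTL - received TTL
Hops = 128 - 60 = 68

68


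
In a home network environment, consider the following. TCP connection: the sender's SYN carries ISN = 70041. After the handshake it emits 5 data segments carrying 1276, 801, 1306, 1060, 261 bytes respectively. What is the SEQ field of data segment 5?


The SYN occupies sequence number ISN = 70041, so the first data byte is ISN + 1 = 70042.
SEQ of data segment i = (ISN + 1) + sum of payload sizes of segments 1..i-1.
Segment 1: SEQ = 70042, payload = 1276 bytes
Segment 2: SEQ = 71318, payload = 801 bytes
Segment 3: SEQ = 72119, payload = 1306 bytes
Segment 4: SEQ = 73425, payload = 1060 bytes
Segment 5: SEQ = 74485, payload = 261 bytes
SEQ of segment 5 = 70042 + 1276 + 801 + 1306 + 1060 = 74485

74485


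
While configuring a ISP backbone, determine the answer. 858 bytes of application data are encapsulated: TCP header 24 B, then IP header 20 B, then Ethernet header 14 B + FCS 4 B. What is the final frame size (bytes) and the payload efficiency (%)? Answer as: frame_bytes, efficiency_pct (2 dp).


TCP segment = 858 + 24 = 882 B
IP packet = 882 + 20 = 902 B
Ethernet frame = 902 + 14 + 4 = 920 B
Efficiency = app / frame = 858 / 920 = 0.932609 = 93.2609% -> 93.26% (2 dp)

920, 93.26


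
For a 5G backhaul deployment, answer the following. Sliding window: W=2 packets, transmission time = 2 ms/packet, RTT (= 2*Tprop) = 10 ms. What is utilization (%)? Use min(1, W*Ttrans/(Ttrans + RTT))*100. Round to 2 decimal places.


Given: W = 2, Ttrans = 2 ms, RTT = 10 ms (= 2 * Tprop, Tprop = 5 ms)
Cycle time = Ttrans + RTT = 2 + 10 = 12 ms (first packet sent until its ACK returns)
W * Ttrans = 2 * 2 = 4 ms of sending per cycle
W * Ttrans / (Ttrans + RTT) = 4 / 12 = 0.333333
U = min(1, 0.333333) = 0.333333
U% = 33.33%

33.33


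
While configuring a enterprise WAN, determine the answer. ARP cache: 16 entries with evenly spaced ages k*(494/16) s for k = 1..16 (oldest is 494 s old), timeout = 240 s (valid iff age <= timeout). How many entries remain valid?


Ages are k * 494/16 s for k = 1..16 (spacing = 30.8750 s).
Entry k is valid iff k * 494/16 <= 240 iff k <= 16 * 240 / 494 = 7.7733
n_valid = floor(7.7733) = 7
(n_stale = 16 - 7 = 9)

7


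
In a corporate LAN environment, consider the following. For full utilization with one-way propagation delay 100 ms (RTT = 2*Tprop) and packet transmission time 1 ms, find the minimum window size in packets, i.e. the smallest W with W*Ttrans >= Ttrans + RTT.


Given: Ttrans = 1 ms, RTT = 200 ms (= 2 * Tprop, Tprop = 100 ms)
Time until first ACK returns = Ttrans + RTT = 1 + 200 = 201 ms
Need W * Ttrans >= Ttrans + RTT  ->  W >= (Ttrans + RTT) / Ttrans
(Ttrans + RTT) / Ttrans = 201 / 1 = 201
W_min = ceil(201) = 201

201


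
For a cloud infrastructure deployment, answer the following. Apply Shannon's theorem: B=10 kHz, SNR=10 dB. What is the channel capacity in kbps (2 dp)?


Given: B = 10 kHz, SNR = 10 dB
SNR linear = 10^(10/10) = 10
1 + SNR = 11
log2(11) = 3.4594316186
C = 10 * 1000 * 3.4594316186 = 34594.3162 bps
C = 34.594316 kbps -> 34.59 kbps (2 dp)

34.59


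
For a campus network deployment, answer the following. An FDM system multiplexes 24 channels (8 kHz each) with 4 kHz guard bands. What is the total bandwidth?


Given: 24 channels, 8 kHz each, guard = 4 kHz
Channel bandwidth = 24 * 8 = 192 kHz
Guard bands = 23 gaps * 4 kHz = 92 kHz
Total = 192 + 92 = 284 kHz

284


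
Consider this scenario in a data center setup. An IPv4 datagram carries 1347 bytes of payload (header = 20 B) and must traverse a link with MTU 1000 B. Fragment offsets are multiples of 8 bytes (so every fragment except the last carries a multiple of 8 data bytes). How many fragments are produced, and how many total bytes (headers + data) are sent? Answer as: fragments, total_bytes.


Max data per non-final fragment = floor((MTU - header)/8)*8 = floor((1000 - 20)/8)*8 = floor(980/8)*8 = 976 B
Final fragment needs no 8-byte alignment: it can carry up to MTU - header = 980 B
Non-final fragments needed = ceil((payload - 980) / 976) = ceil(367/976) = ceil(0.3760) = 1
Number of fragments = 1 + 1 = 2
Fragment sizes (data): 1 * 976 B + 371 B (last, 371 <= 980 OK)
Total bytes sent = payload + n_frags * header = 1347 + 2*20 = 1347 + 40 = 1387 B

2, 1387


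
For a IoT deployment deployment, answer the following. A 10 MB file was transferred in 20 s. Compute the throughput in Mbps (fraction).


Given: file = 10 MB, time = 20 s
File in Mb = 10 * 8 = 80 Mb
Throughput = 80 / 20 Mbps
Throughput = 4 Mbps

4


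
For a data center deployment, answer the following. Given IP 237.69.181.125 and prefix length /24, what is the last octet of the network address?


Given: IP = 237.69.181.125, prefix = /24
Subnet mask = 255.255.255.0
Last octet of IP: 125
Last octet of mask: 0
Network last octet = 125 AND 0 = 0

0


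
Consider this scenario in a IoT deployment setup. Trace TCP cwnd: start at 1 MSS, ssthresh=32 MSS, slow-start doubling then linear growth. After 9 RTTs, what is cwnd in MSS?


RTT 0: cwnd = 1 MSS (initial)
RTT 1: cwnd = 2 MSS (slow start, doubled)
RTT 2: cwnd = 4 MSS (slow start, doubled)
RTT 3: cwnd = 8 MSS (slow start, doubled)
RTT 4: cwnd = 16 MSS (slow start, doubled)
RTT 5: cwnd = 32 MSS (slow start, doubled)
RTT 6: cwnd = 33 MSS (congestion avoidance, +1)
RTT 7: cwnd = 34 MSS (congestion avoidance, +1)
RTT 8: cwnd = 35 MSS (congestion avoidance, +1)
RTT 9: cwnd = 36 MSS (congestion avoidance, +1)

36


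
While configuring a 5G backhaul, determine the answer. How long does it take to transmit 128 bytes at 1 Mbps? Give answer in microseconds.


Given: packet = 128 bytes, bandwidth = 1 Mbps
Packet in bits = 128 * 8 = 1024 bits
Bandwidth = 1 * 10^6 = 1000000 bps
Time = 1024 / 1000000 seconds
Time in us = 1024 * 10^6 / 1000000 = 1024

1024


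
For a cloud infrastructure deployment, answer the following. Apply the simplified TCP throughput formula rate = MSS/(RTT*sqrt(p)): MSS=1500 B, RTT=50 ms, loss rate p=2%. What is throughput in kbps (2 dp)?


Given: MSS = 1500 bytes, RTT = 50 ms, loss = 2%
RTT in seconds = 50 / 1000 = 0.05
Loss rate = 2% = 0.02
sqrt(loss) = sqrt(0.02) = 0.141421356237
Throughput (bytes/s) = 1500 / (0.05 * 0.141421356237) = 212132.0344
Throughput (kbps) = 212132.0344 * 8 / 1000 = 1697.056275 -> 1697.06 kbps (2 dp)

1697.06


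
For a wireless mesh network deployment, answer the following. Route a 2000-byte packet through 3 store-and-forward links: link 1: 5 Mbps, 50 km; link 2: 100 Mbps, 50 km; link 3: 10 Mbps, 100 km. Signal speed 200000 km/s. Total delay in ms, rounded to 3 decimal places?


Packet = 2000 bytes = 16000 bits. Store-and-forward: sum (t_trans + t_prop) per link.
Link 1: t_trans = 16000/(5*10^6) s = 3.2000 ms; t_prop = 50/200000 s = 0.2500 ms; subtotal = 3.4500 ms
Link 2: t_trans = 16000/(100*10^6) s = 0.1600 ms; t_prop = 50/200000 s = 0.2500 ms; subtotal = 0.4100 ms
Link 3: t_trans = 16000/(10*10^6) s = 1.6000 ms; t_prop = 100/200000 s = 0.5000 ms; subtotal = 2.1000 ms
End-to-end = 3.4500 + 0.4100 + 2.1000 = 5.9600 ms -> 5.960 ms (3 dp)

5.960


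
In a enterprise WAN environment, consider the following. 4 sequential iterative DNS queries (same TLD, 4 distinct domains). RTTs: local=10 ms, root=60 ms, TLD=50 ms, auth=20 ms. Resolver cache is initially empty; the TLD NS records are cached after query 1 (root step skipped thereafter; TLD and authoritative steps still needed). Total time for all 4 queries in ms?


Lookup 1 (cold cache): local + root + TLD + auth = 10 + 60 + 50 + 20 = 140 ms
Lookups 2..4 (TLD NS cached -> skip root; new domain -> still ask TLD and auth): local + TLD + auth = 10 + 50 + 20 = 80 ms each
Remaining 3 lookups: 3 * 80 = 240 ms
Total = 140 + 240 = 380 ms

380


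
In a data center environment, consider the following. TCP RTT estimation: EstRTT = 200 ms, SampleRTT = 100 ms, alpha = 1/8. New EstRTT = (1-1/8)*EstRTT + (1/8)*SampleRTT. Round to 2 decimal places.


Given: EstRTT = 200 ms, SampleRTT = 100 ms, alpha = 1/8
New EstRTT = (1 - alpha) * EstRTT + alpha * SampleRTT
(7/8) * 200 = 175
(1/8) * 100 = 12.5
New EstRTT = 175 + 12.5 = 187.5 ms -> 187.50 ms (2 dp)

187.50


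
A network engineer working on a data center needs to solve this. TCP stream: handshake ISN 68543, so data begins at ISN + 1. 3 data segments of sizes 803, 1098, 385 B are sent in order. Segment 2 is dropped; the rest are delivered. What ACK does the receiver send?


SYN uses sequence number 68543; first data byte = ISN + 1 = 68544.
Segment 1: SEQ = 68544, len = 803 B, covers [68544, 69346]
Segment 2: SEQ = 69347, len = 1098 B, covers [69347, 70444] [LOST]
Segment 3: SEQ = 70445, len = 385 B, covers [70445, 70829]
In-order data received: bytes [68544, 69346] (segments 1..1).
Segment 2 missing -> gap begins at byte 69347; later segments buffered out of order.
Cumulative ACK = next expected in-order byte = 68544 + 803 = 69347

69347


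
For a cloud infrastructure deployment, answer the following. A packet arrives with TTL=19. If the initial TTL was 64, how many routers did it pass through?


Given: initial TTL = 64, received TTL = 19
Hops = initial TTL - received TTL
Hops = 64 - 19 = 45

45


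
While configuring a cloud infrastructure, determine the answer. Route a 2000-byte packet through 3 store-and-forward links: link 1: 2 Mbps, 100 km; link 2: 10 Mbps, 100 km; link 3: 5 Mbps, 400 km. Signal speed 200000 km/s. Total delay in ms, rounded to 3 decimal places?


Packet = 2000 bytes = 16000 bits. Store-and-forward: sum (t_trans + t_prop) per link.
Link 1: t_trans = 16000/(2*10^6) s = 8.0000 ms; t_prop = 100/200000 s = 0.5000 ms; subtotal = 8.5000 ms
Link 2: t_trans = 16000/(10*10^6) s = 1.6000 ms; t_prop = 100/200000 s = 0.5000 ms; subtotal = 2.1000 ms
Link 3: t_trans = 16000/(5*10^6) s = 3.2000 ms; t_prop = 400/200000 s = 2.0000 ms; subtotal = 5.2000 ms
End-to-end = 8.5000 + 2.1000 + 5.2000 = 15.8000 ms -> 15.800 ms (3 dp)

15.800


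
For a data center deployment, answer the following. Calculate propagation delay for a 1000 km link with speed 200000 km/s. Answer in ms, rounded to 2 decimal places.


Given: distance = 1000 km, speed = 200000 km/s
Delay = distance / speed = 1000 / 200000 seconds
Delay in ms = 1000 * 1000 / 200000
Delay = 5.0000 ms
Rounded to 2 dp = 5.00 ms

5.00


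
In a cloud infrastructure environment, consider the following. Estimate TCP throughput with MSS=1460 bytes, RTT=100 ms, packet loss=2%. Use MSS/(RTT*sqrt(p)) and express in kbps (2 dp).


Given: MSS = 1460 bytes, RTT = 100 ms, loss = 2%
RTT in seconds = 100 / 1000 = 0.1
Loss rate = 2% = 0.02
sqrt(loss) = sqrt(0.02) = 0.141421356237
Throughput (bytes/s) = 1460 / (0.1 * 0.141421356237) = 103237.5901
Throughput (kbps) = 103237.5901 * 8 / 1000 = 825.900720 -> 825.90 kbps (2 dp)

825.90


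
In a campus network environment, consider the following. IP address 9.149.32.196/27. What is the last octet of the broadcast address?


Given: IP = 9.149.32.196, prefix = /27
Host bits = 32 - 27 = 5
Network last octet = 196 AND mask = 192
Host part size = 2^5 - 1 = 31
Broadcast last octet = 192 OR 31 = 223

223


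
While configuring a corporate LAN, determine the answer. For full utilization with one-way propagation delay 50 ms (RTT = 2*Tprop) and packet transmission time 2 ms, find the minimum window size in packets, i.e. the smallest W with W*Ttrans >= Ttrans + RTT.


Given: Ttrans = 2 ms, RTT = 100 ms (= 2 * Tprop, Tprop = 50 ms)
Time until first ACK returns = Ttrans + RTT = 2 + 100 = 102 ms
Need W * Ttrans >= Ttrans + RTT  ->  W >= (Ttrans + RTT) / Ttrans
(Ttrans + RTT) / Ttrans = 102 / 2 = 51
W_min = ceil(51) = 51

51


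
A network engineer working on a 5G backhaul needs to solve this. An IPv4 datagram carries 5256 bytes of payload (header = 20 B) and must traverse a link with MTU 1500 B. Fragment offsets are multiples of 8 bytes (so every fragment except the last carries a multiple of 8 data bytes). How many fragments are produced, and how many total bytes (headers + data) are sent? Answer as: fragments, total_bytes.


Max data per non-final fragment = floor((MTU - header)/8)*8 = floor((1500 - 20)/8)*8 = floor(1480/8)*8 = 1480 B
Final fragment needs no 8-byte alignment: it can carry up to MTU - header = 1480 B
Non-final fragments needed = ceil((payload - 1480) / 1480) = ceil(3776/1480) = ceil(2.5514) = 3
Number of fragments = 3 + 1 = 4
Fragment sizes (data): 3 * 1480 B + 816 B (last, 816 <= 1480 OK)
Total bytes sent = payload + n_frags * header = 5256 + 4*20 = 5256 + 80 = 5336 B

4, 5336


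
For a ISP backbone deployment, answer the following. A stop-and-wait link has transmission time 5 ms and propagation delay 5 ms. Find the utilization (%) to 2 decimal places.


Given: Ttrans = 5 ms, Tprop = 5 ms
RTT = 2 * Tprop = 2 * 5 = 10 ms
U = Ttrans / (Ttrans + RTT)
U = 5 / (5 + 10)
U = 5 / 15 = 0.333333
U% = 33.33%

33.33


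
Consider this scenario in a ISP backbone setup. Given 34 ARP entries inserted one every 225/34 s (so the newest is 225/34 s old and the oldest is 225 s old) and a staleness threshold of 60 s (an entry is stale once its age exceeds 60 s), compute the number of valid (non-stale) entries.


Ages are k * 225/34 s for k = 1..34 (spacing = 6.6176 s).
Entry k is valid iff k * 225/34 <= 60 iff k <= 34 * 60 / 225 = 9.0667
n_valid = floor(9.0667) = 9
(n_stale = 34 - 9 = 25)

9


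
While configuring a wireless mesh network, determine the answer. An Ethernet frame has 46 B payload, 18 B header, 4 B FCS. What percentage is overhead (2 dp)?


Given: payload = 46 B, header = 18 B, trailer = 4 B
Overhead bytes = header + trailer = 18 + 4 = 22
Total frame = payload + overhead = 46 + 22 = 68
Overhead % = 22 / 68 * 100 = 32.3529% -> 32.35% (2 dp)

32.35


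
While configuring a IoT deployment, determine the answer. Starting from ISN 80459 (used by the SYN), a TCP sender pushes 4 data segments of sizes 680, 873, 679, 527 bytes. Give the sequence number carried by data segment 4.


The SYN occupies sequence number ISN = 80459, so the first data byte is ISN + 1 = 80460.
SEQ of data segment i = (ISN + 1) + sum of payload sizes of segments 1..i-1.
Segment 1: SEQ = 80460, payload = 680 bytes
Segment 2: SEQ = 81140, payload = 873 bytes
Segment 3: SEQ = 82013, payload = 679 bytes
Segment 4: SEQ = 82692, payload = 527 bytes
SEQ of segment 4 = 80460 + 680 + 873 + 679 = 82692

82692


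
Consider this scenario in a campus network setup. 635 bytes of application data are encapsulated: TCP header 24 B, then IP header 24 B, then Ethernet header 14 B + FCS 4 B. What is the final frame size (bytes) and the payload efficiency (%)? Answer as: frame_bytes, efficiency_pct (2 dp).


TCP segment = 635 + 24 = 659 B
IP packet = 659 + 24 = 683 B
Ethernet frame = 683 + 14 + 4 = 701 B
Efficiency = app / frame = 635 / 701 = 0.905849 = 90.5849% -> 90.58% (2 dp)

701, 90.58


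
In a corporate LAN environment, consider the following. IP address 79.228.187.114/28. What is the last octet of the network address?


Given: IP = 79.228.187.114, prefix = /28
Subnet mask = 255.255.255.240
Last octet of IP: 114
Last octet of mask: 240
Network last octet = 114 AND 240 = 112

112


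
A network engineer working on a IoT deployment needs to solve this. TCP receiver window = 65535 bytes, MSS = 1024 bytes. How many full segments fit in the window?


Given: RWND = 65535 bytes, MSS = 1024 bytes
Full segments = floor(RWND / MSS)
Full segments = floor(65535 / 1024)
Full segments = floor(63.999) = 63

63


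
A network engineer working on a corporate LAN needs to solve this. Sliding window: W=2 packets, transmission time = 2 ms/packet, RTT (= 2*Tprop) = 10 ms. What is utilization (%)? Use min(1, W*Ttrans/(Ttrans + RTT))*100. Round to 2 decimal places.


Given: W = 2, Ttrans = 2 ms, RTT = 10 ms (= 2 * Tprop, Tprop = 5 ms)
Cycle time = Ttrans + RTT = 2 + 10 = 12 ms (first packet sent until its ACK returns)
W * Ttrans = 2 * 2 = 4 ms of sending per cycle
W * Ttrans / (Ttrans + RTT) = 4 / 12 = 0.333333
U = min(1, 0.333333) = 0.333333
U% = 33.33%

33.33


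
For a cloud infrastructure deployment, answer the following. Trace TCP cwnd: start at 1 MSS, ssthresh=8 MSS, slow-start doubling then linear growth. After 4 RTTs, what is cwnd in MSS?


RTT 0: cwnd = 1 MSS (initial)
RTT 1: cwnd = 2 MSS (slow start, doubled)
RTT 2: cwnd = 4 MSS (slow start, doubled)
RTT 3: cwnd = 8 MSS (slow start, doubled)
RTT 4: cwnd = 9 MSS (congestion avoidance, +1)

9


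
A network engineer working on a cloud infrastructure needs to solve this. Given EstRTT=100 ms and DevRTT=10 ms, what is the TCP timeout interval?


Given: EstRTT = 100 ms, DevRTT = 10 ms
Timeout = EstRTT + 4 * DevRTT
4 * DevRTT = 4 * 10 = 40
Timeout = 100 + 40 = 140 ms

140


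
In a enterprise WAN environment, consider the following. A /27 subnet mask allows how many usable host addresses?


Given: subnet mask /27
Host bits = 32 - 27 = 5
Total addresses = 2^5 = 32
Usable hosts = 32 - 2 (network + broadcast) = 30

30


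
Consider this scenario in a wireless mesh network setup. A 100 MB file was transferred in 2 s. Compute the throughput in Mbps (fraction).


Given: file = 100 MB, time = 2 s
File in Mb = 100 * 8 = 800 Mb
Throughput = 800 / 2 Mbps
Throughput = 400 Mbps

400


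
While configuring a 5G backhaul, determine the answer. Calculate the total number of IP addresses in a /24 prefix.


Given: CIDR prefix /24
Host bits = 32 - 24 = 8
Total addresses = 2^8 = 256

256


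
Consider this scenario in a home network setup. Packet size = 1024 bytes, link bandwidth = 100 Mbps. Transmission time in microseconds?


Given: packet = 1024 bytes, bandwidth = 100 Mbps
Packet in bits = 1024 * 8 = 8192 bits
Bandwidth = 100 * 10^6 = 100000000 bps
Time = 8192 / 100000000 seconds
Time in us = 8192 * 10^6 / 100000000 = 81.92

81.92


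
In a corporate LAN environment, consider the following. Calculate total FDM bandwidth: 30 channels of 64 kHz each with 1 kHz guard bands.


Given: 30 channels, 64 kHz each, guard = 1 kHz
Channel bandwidth = 30 * 64 = 1920 kHz
Guard bands = 29 gaps * 1 kHz = 29 kHz
Total = 1920 + 29 = 1949 kHz

1949


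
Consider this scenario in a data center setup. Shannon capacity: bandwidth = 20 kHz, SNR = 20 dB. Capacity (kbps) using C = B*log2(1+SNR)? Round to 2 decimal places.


Given: B = 20 kHz, SNR = 20 dB
SNR linear = 10^(20/10) = 100
1 + SNR = 101
log2(101) = 6.6582114828
C = 20 * 1000 * 6.6582114828 = 133164.2297 bps
C = 133.164230 kbps -> 133.16 kbps (2 dp)

133.16


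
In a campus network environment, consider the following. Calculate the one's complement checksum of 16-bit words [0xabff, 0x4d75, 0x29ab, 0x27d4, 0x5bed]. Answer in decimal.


Given words: [0xabff, 0x4d75, 0x29ab, 0x27d4, 0x5bed]
Step 1: Sum all words
Raw sum = 44031 + 19829 + 10667 + 10196 + 23533 = 108256
Step 2: Fold carry: (42720 + 1) = 42721
One's complement = ~42721 & 0xFFFF = 22814

22814


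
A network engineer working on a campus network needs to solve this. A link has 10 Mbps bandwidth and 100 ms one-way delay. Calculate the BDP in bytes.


Given: bandwidth = 10 Mbps, delay = 100 ms
BDP in bits = 10 * 10^6 * 100 / 1000
BDP in bits = 1000000
BDP in bytes = 1000000 / 8 = 125000

125000


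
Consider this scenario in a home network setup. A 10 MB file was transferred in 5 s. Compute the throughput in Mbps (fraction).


Given: file = 10 MB, time = 5 s
File in Mb = 10 * 8 = 80 Mb
Throughput = 80 / 5 Mbps
Throughput = 16 Mbps

16


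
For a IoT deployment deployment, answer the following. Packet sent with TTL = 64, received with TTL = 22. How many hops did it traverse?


Given: initial TTL = 64, received TTL = 22
Hops = initial TTL - received TTL
Hops = 64 - 22 = 42

42


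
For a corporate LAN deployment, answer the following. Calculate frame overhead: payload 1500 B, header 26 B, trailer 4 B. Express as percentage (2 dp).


Given: payload = 1500 B, header = 26 B, trailer = 4 B
Overhead bytes = header + trailer = 26 + 4 = 30
Total frame = payload + overhead = 1500 + 30 = 1530
Overhead % = 30 / 1530 * 100 = 1.9608% -> 1.96% (2 dp)

1.96


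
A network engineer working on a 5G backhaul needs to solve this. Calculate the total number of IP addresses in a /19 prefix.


Given: CIDR prefix /19
Host bits = 32 - 19 = 13
Total addresses = 2^13 = 8192

8192


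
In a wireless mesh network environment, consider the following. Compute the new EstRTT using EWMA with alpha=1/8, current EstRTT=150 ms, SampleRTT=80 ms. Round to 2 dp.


Given: EstRTT = 150 ms, SampleRTT = 80 ms, alpha = 1/8
New EstRTT = (1 - alpha) * EstRTT + alpha * SampleRTT
(7/8) * 150 = 131.25
(1/8) * 80 = 10
New EstRTT = 131.25 + 10 = 141.25 ms -> 141.25 ms (2 dp)

141.25


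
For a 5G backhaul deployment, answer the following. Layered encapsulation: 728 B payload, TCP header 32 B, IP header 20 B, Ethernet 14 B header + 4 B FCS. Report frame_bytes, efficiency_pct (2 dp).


TCP segment = 728 + 32 = 760 B
IP packet = 760 + 20 = 780 B
Ethernet frame = 780 + 14 + 4 = 798 B
Efficiency = app / frame = 728 / 798 = 0.912281 = 91.2281% -> 91.23% (2 dp)

798, 91.23


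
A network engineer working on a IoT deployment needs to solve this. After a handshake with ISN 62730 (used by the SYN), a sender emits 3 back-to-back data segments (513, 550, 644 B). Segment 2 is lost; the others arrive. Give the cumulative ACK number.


SYN uses sequence number 62730; first data byte = ISN + 1 = 62731.
Segment 1: SEQ = 62731, len = 513 B, covers [62731, 63243]
Segment 2: SEQ = 63244, len = 550 B, covers [63244, 63793] [LOST]
Segment 3: SEQ = 63794, len = 644 B, covers [63794, 64437]
In-order data received: bytes [62731, 63243] (segments 1..1).
Segment 2 missing -> gap begins at byte 63244; later segments buffered out of order.
Cumulative ACK = next expected in-order byte = 62731 + 513 = 63244

63244


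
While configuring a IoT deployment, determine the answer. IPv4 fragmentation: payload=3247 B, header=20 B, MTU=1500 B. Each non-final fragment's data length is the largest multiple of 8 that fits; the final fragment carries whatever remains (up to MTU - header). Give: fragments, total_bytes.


Max data per non-final fragment = floor((MTU - header)/8)*8 = floor((1500 - 20)/8)*8 = floor(1480/8)*8 = 1480 B
Final fragment needs no 8-byte alignment: it can carry up to MTU - header = 1480 B
Non-final fragments needed = ceil((payload - 1480) / 1480) = ceil(1767/1480) = ceil(1.1939) = 2
Number of fragments = 2 + 1 = 3
Fragment sizes (data): 2 * 1480 B + 287 B (last, 287 <= 1480 OK)
Total bytes sent = payload + n_frags * header = 3247 + 3*20 = 3247 + 60 = 3307 B

3, 3307


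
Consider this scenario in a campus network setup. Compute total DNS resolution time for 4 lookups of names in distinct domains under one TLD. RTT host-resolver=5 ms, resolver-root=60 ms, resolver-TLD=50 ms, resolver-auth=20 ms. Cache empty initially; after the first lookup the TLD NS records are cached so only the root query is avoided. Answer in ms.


Lookup 1 (cold cache): local + root + TLD + auth = 5 + 60 + 50 + 20 = 135 ms
Lookups 2..4 (TLD NS cached -> skip root; new domain -> still ask TLD and auth): local + TLD + auth = 5 + 50 + 20 = 75 ms each
Remaining 3 lookups: 3 * 75 = 225 ms
Total = 135 + 225 = 360 ms

360


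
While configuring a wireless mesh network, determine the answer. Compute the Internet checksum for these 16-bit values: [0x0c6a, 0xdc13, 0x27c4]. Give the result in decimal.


Given words: [0x0c6a, 0xdc13, 0x27c4]
Step 1: Sum all words
Raw sum = 3178 + 56339 + 10180 = 69697
Step 2: Fold carry: (4161 + 1) = 4162
One's complement = ~4162 & 0xFFFF = 61373

61373


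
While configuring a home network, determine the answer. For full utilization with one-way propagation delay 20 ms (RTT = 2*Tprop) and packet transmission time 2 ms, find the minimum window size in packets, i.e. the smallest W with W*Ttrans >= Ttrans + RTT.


Given: Ttrans = 2 ms, RTT = 40 ms (= 2 * Tprop, Tprop = 20 ms)
Time until first ACK returns = Ttrans + RTT = 2 + 40 = 42 ms
Need W * Ttrans >= Ttrans + RTT  ->  W >= (Ttrans + RTT) / Ttrans
(Ttrans + RTT) / Ttrans = 42 / 2 = 21
W_min = ceil(21) = 21

21


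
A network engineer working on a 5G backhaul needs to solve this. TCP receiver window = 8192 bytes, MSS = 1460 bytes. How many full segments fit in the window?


Given: RWND = 8192 bytes, MSS = 1460 bytes
Full segments = floor(RWND / MSS)
Full segments = floor(8192 / 1460)
Full segments = floor(5.611) = 5

5


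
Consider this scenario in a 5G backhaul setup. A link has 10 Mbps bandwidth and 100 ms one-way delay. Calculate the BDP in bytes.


Given: bandwidth = 10 Mbps, delay = 100 ms
BDP in bits = 10 * 10^6 * 100 / 1000
BDP in bits = 1000000
BDP in bytes = 1000000 / 8 = 125000

125000


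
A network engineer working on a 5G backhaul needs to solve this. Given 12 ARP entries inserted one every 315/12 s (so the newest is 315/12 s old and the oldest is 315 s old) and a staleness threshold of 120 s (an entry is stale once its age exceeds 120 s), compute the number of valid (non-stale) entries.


Ages are k * 315/12 s for k = 1..12 (spacing = 26.2500 s).
Entry k is valid iff k * 315/12 <= 120 iff k <= 12 * 120 / 315 = 4.5714
n_valid = floor(4.5714) = 4
(n_stale = 12 - 4 = 8)

4


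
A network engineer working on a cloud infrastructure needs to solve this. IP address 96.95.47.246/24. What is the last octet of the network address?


Given: IP = 96.95.47.246, prefix = /24
Subnet mask = 255.255.255.0
Last octet of IP: 246
Last octet of mask: 0
Network last octet = 246 AND 0 = 0

0


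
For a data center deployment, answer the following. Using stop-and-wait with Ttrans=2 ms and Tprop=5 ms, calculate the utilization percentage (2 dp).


Given: Ttrans = 2 ms, Tprop = 5 ms
RTT = 2 * Tprop = 2 * 5 = 10 ms
U = Ttrans / (Ttrans + RTT)
U = 2 / (2 + 10)
U = 2 / 12 = 0.166667
U% = 16.67%

16.67


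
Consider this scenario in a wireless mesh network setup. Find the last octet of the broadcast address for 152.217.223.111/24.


Given: IP = 152.217.223.111, prefix = /24
Host bits = 32 - 24 = 8
Network last octet = 111 AND mask = 0
Host part size = 2^8 - 1 = 255
Broadcast last octet = 0 OR 255 = 255

255


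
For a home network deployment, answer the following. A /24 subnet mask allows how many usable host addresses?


Given: subnet mask /24
Host bits = 32 - 24 = 8
Total addresses = 2^8 = 256
Usable hosts = 256 - 2 (network + broadcast) = 254

254


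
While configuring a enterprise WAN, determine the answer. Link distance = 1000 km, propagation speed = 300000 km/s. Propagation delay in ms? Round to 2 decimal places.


Given: distance = 1000 km, speed = 300000 km/s
Delay = distance / speed = 1000 / 300000 seconds
Delay in ms = 1000 * 1000 / 300000
Delay = 3.3333 ms
Rounded to 2 dp = 3.33 ms

3.33


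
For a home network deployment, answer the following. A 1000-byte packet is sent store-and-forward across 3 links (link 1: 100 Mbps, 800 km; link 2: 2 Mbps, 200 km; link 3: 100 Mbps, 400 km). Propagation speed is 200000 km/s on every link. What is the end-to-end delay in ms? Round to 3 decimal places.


Packet = 1000 bytes = 8000 bits. Store-and-forward: sum (t_trans + t_prop) per link.
Link 1: t_trans = 8000/(100*10^6) s = 0.0800 ms; t_prop = 800/200000 s = 4.0000 ms; subtotal = 4.0800 ms
Link 2: t_trans = 8000/(2*10^6) s = 4.0000 ms; t_prop = 200/200000 s = 1.0000 ms; subtotal = 5.0000 ms
Link 3: t_trans = 8000/(100*10^6) s = 0.0800 ms; t_prop = 400/200000 s = 2.0000 ms; subtotal = 2.0800 ms
End-to-end = 4.0800 + 5.0000 + 2.0800 = 11.1600 ms -> 11.160 ms (3 dp)

11.160


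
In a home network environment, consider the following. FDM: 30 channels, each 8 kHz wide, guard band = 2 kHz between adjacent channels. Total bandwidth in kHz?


Given: 30 channels, 8 kHz each, guard = 2 kHz
Channel bandwidth = 30 * 8 = 240 kHz
Guard bands = 29 gaps * 2 kHz = 58 kHz
Total = 240 + 58 = 298 kHz

298


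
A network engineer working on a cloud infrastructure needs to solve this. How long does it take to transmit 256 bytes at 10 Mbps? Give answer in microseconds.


Given: packet = 256 bytes, bandwidth = 10 Mbps
Packet in bits = 256 * 8 = 2048 bits
Bandwidth = 10 * 10^6 = 10000000 bps
Time = 2048 / 10000000 seconds
Time in us = 2048 * 10^6 / 10000000 = 204.8

204.8


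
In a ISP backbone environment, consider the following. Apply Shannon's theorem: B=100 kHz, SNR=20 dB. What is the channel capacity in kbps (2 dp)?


Given: B = 100 kHz, SNR = 20 dB
SNR linear = 10^(20/10) = 100
1 + SNR = 101
log2(101) = 6.6582114828
C = 100 * 1000 * 6.6582114828 = 665821.1483 bps
C = 665.821148 kbps -> 665.82 kbps (2 dp)

665.82


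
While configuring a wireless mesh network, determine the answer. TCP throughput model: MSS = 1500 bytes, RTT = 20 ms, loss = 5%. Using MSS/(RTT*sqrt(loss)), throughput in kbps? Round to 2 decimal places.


Given: MSS = 1500 bytes, RTT = 20 ms, loss = 5%
RTT in seconds = 20 / 1000 = 0.02
Loss rate = 5% = 0.05
sqrt(loss) = sqrt(0.05) = 0.223606797750
Throughput (bytes/s) = 1500 / (0.02 * 0.223606797750) = 335410.1966
Throughput (kbps) = 335410.1966 * 8 / 1000 = 2683.281573 -> 2683.28 kbps (2 dp)

2683.28


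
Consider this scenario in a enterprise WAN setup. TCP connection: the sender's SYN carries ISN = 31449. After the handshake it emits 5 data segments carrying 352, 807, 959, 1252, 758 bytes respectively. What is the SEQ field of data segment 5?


The SYN occupies sequence number ISN = 31449, so the first data byte is ISN + 1 = 31450.
SEQ of data segment i = (ISN + 1) + sum of payload sizes of segments 1..i-1.
Segment 1: SEQ = 31450, payload = 352 bytes
Segment 2: SEQ = 31802, payload = 807 bytes
Segment 3: SEQ = 32609, payload = 959 bytes
Segment 4: SEQ = 33568, payload = 1252 bytes
Segment 5: SEQ = 34820, payload = 758 bytes
SEQ of segment 5 = 31450 + 352 + 807 + 959 + 1252 = 34820

34820


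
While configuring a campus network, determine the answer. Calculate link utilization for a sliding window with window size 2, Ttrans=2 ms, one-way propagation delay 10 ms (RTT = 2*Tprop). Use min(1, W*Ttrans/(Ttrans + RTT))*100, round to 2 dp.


Given: W = 2, Ttrans = 2 ms, RTT = 20 ms (= 2 * Tprop, Tprop = 10 ms)
Cycle time = Ttrans + RTT = 2 + 20 = 22 ms (first packet sent until its ACK returns)
W * Ttrans = 2 * 2 = 4 ms of sending per cycle
W * Ttrans / (Ttrans + RTT) = 4 / 22 = 0.181818
U = min(1, 0.181818) = 0.181818
U% = 18.18%

18.18


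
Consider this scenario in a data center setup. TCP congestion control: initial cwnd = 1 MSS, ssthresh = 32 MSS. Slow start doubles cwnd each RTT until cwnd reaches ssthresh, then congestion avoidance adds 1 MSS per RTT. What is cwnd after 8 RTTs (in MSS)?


RTT 0: cwnd = 1 MSS (initial)
RTT 1: cwnd = 2 MSS (slow start, doubled)
RTT 2: cwnd = 4 MSS (slow start, doubled)
RTT 3: cwnd = 8 MSS (slow start, doubled)
RTT 4: cwnd = 16 MSS (slow start, doubled)
RTT 5: cwnd = 32 MSS (slow start, doubled)
RTT 6: cwnd = 33 MSS (congestion avoidance, +1)
RTT 7: cwnd = 34 MSS (congestion avoidance, +1)
RTT 8: cwnd = 35 MSS (congestion avoidance, +1)

35


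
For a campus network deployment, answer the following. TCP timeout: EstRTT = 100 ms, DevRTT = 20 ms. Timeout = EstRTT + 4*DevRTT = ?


Given: EstRTT = 100 ms, DevRTT = 20 ms
Timeout = EstRTT + 4 * DevRTT
4 * DevRTT = 4 * 20 = 80
Timeout = 100 + 80 = 180 ms

180


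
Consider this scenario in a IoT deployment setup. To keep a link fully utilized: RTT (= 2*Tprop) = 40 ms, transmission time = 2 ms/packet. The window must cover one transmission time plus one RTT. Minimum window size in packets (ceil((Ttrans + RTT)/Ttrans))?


Given: Ttrans = 2 ms, RTT = 40 ms (= 2 * Tprop, Tprop = 20 ms)
Time until first ACK returns = Ttrans + RTT = 2 + 40 = 42 ms
Need W * Ttrans >= Ttrans + RTT  ->  W >= (Ttrans + RTT) / Ttrans
(Ttrans + RTT) / Ttrans = 42 / 2 = 21
W_min = ceil(21) = 21

21


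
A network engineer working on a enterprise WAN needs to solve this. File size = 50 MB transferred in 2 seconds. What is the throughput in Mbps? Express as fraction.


Given: file = 50 MB, time = 2 s
File in Mb = 50 * 8 = 400 Mb
Throughput = 400 / 2 Mbps
Throughput = 200 Mbps

200


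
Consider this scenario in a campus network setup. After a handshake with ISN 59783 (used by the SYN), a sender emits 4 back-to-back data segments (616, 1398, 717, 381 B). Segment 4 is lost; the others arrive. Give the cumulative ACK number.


SYN uses sequence number 59783; first data byte = ISN + 1 = 59784.
Segment 1: SEQ = 59784, len = 616 B, covers [59784, 60399]
Segment 2: SEQ = 60400, len = 1398 B, covers [60400, 61797]
Segment 3: SEQ = 61798, len = 717 B, covers [61798, 62514]
Segment 4: SEQ = 62515, len = 381 B, covers [62515, 62895] [LOST]
In-order data received: bytes [59784, 62514] (segments 1..3).
Segment 4 missing -> gap begins at byte 62515.
Cumulative ACK = next expected in-order byte = 59784 + 616 + 1398 + 717 = 62515

62515


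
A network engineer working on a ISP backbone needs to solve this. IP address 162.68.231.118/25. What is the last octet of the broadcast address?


Given: IP = 162.68.231.118, prefix = /25
Host bits = 32 - 25 = 7
Network last octet = 118 AND mask = 0
Host part size = 2^7 - 1 = 127
Broadcast last octet = 0 OR 127 = 127

127


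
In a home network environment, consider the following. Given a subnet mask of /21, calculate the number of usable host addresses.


Given: subnet mask /21
Host bits = 32 - 21 = 11
Total addresses = 2^11 = 2048
Usable hosts = 2048 - 2 (network + broadcast) = 2046

2046


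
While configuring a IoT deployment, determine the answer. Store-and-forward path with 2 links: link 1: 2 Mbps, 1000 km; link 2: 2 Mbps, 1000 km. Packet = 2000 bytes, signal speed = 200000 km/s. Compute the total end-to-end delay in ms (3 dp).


Packet = 2000 bytes = 16000 bits. Store-and-forward: sum (t_trans + t_prop) per link.
Link 1: t_trans = 16000/(2*10^6) s = 8.0000 ms; t_prop = 1000/200000 s = 5.0000 ms; subtotal = 13.0000 ms
Link 2: t_trans = 16000/(2*10^6) s = 8.0000 ms; t_prop = 1000/200000 s = 5.0000 ms; subtotal = 13.0000 ms
End-to-end = 13.0000 + 13.0000 = 26.0000 ms -> 26.000 ms (3 dp)

26.000


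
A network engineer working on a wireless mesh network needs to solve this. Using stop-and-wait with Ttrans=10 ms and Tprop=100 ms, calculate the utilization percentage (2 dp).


Given: Ttrans = 10 ms, Tprop = 100 ms
RTT = 2 * Tprop = 2 * 100 = 200 ms
U = Ttrans / (Ttrans + RTT)
U = 10 / (10 + 200)
U = 10 / 210 = 0.047619
U% = 4.76%

4.76


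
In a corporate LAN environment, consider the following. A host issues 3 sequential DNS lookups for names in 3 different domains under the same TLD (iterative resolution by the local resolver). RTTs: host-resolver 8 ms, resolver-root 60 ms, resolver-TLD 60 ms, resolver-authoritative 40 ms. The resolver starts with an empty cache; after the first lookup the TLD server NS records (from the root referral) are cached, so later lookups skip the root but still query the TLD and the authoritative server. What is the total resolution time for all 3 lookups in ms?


Lookup 1 (cold cache): local + root + TLD + auth = 8 + 60 + 60 + 40 = 168 ms
Lookups 2..3 (TLD NS cached -> skip root; new domain -> still ask TLD and auth): local + TLD + auth = 8 + 60 + 40 = 108 ms each
Remaining 2 lookups: 2 * 108 = 216 ms
Total = 168 + 216 = 384 ms

384


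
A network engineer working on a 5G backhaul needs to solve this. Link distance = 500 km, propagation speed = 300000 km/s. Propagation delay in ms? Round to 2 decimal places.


Given: distance = 500 km, speed = 300000 km/s
Delay = distance / speed = 500 / 300000 seconds
Delay in ms = 500 * 1000 / 300000
Delay = 1.6667 ms
Rounded to 2 dp = 1.67 ms

1.67


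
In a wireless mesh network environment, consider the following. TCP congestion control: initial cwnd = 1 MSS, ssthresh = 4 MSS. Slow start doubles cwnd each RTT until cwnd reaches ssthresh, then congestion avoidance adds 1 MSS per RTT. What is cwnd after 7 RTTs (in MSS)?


RTT 0: cwnd = 1 MSS (initial)
RTT 1: cwnd = 2 MSS (slow start, doubled)
RTT 2: cwnd = 4 MSS (slow start, doubled)
RTT 3: cwnd = 5 MSS (congestion avoidance, +1)
RTT 4: cwnd = 6 MSS (congestion avoidance, +1)
RTT 5: cwnd = 7 MSS (congestion avoidance, +1)
RTT 6: cwnd = 8 MSS (congestion avoidance, +1)
RTT 7: cwnd = 9 MSS (congestion avoidance, +1)

9


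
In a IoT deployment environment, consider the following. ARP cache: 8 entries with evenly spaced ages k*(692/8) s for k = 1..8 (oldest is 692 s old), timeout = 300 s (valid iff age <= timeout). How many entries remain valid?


Ages are k * 692/8 s for k = 1..8 (spacing = 86.5000 s).
Entry k is valid iff k * 692/8 <= 300 iff k <= 8 * 300 / 692 = 3.4682
n_valid = floor(3.4682) = 3
(n_stale = 8 - 3 = 5)

3


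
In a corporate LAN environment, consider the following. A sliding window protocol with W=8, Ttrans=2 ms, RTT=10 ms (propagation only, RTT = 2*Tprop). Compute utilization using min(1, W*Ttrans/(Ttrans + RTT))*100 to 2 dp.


Given: W = 8, Ttrans = 2 ms, RTT = 10 ms (= 2 * Tprop, Tprop = 5 ms)
Cycle time = Ttrans + RTT = 2 + 10 = 12 ms (first packet sent until its ACK returns)
W * Ttrans = 8 * 2 = 16 ms of sending per cycle
W * Ttrans / (Ttrans + RTT) = 16 / 12 = 1.333333
U = min(1, 1.333333) = 1.000000
U% = 100.00%

100.00


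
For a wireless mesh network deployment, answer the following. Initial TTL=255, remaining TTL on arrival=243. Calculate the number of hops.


Given: initial TTL = 255, received TTL = 243
Hops = initial TTL - received TTL
Hops = 255 - 243 = 12

12


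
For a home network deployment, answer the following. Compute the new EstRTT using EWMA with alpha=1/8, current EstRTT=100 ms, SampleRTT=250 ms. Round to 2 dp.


Given: EstRTT = 100 ms, SampleRTT = 250 ms, alpha = 1/8
New EstRTT = (1 - alpha) * EstRTT + alpha * SampleRTT
(7/8) * 100 = 87.5
(1/8) * 250 = 31.25
New EstRTT = 87.5 + 31.25 = 118.75 ms -> 118.75 ms (2 dp)

118.75


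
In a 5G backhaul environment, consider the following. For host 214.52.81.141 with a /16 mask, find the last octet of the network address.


Given: IP = 214.52.81.141, prefix = /16
Subnet mask = 255.255.0.0
Last octet of IP: 141
Last octet of mask: 0
Network last octet = 141 AND 0 = 0

0


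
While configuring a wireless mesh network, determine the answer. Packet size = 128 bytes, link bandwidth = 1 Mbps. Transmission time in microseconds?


Given: packet = 128 bytes, bandwidth = 1 Mbps
Packet in bits = 128 * 8 = 1024 bits
Bandwidth = 1 * 10^6 = 1000000 bps
Time = 1024 / 1000000 seconds
Time in us = 1024 * 10^6 / 1000000 = 1024

1024
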